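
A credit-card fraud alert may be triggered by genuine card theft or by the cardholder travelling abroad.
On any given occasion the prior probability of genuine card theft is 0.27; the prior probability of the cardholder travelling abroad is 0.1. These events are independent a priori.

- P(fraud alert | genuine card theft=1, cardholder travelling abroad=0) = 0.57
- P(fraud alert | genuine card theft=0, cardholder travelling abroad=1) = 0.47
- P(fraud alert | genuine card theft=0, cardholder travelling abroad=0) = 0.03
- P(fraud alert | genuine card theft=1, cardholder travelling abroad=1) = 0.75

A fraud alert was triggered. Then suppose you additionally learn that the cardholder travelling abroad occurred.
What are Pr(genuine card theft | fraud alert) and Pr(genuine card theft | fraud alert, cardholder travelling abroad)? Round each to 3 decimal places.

Weight on genuine card theft=true, given the evidence: 0.138510 + 0.020250 = 0.158760
The normalizing constant is 0.03*0.73*0.9 + 0.47*0.73*0.1 + 0.57*0.27*0.9 + 0.75*0.27*0.1 = 0.212780
Posterior = 0.158760 / 0.212780 ≈ 0.746

Now also conditioning on cardholder travelling abroad=true:
For the numerator, keep only genuine card theft=true terms: 0.75·0.27 = 0.202500
Normalizer over all consistent configurations: 0.47·0.73 + 0.75·0.27 = 0.545600
P(genuine card theft | fraud alert, cardholder travelling abroad) = 0.202500/0.545600 ≈ 0.371

Pr(genuine card theft | fraud alert) ≈ 0.746; Pr(genuine card theft | fraud alert, cardholder travelling abroad) ≈ 0.371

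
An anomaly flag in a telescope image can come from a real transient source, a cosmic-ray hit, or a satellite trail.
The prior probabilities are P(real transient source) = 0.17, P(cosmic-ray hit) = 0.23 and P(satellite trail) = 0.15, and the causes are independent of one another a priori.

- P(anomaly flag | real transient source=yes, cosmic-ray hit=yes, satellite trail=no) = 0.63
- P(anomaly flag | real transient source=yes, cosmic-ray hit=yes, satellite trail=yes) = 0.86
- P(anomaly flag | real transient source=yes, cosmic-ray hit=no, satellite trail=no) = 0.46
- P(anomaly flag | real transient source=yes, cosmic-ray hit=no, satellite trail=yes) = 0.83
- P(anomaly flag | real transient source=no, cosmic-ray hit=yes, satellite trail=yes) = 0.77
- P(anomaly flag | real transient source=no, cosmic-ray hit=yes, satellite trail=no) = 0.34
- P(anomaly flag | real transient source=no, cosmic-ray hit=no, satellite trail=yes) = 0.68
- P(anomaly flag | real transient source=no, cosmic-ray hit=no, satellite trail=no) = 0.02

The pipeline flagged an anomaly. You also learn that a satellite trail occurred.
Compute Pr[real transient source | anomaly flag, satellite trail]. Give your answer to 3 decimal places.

Pr[real transient source | anomaly flag, satellite trail] ≈ 0.197

For the numerator, keep only real transient source=true terms: 0.108647 + 0.033626 = 0.142273
The normalizing constant is 0.68·0.83·0.77 + 0.77·0.83·0.23 + 0.83·0.17·0.77 + 0.86·0.17·0.23 = 0.723854
Posterior = 0.142273 / 0.723854 ≈ 0.197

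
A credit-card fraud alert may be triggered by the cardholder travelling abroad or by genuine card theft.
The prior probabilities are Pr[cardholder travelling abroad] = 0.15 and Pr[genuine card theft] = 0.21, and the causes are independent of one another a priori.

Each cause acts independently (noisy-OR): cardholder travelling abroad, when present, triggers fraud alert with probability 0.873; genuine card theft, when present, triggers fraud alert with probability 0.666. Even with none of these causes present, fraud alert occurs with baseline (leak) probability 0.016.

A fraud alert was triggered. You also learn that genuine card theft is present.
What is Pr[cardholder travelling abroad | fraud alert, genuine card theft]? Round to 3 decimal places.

Under noisy-OR, P(fraud alert | causes) = 1 − (1−0.016)·∏(1−qᵢ) over the active causes.
P(fraud alert | genuine card theft) = 0.671344·0.85 + 0.958261·0.15 = 0.570642 + 0.143739 = 0.714381
Restricting to configurations with cardholder travelling abroad present: 0.958261·0.15 = 0.143739.
So P(cardholder travelling abroad | fraud alert, genuine card theft) = 0.143739/0.714381 ≈ 0.201.

Pr[cardholder travelling abroad | fraud alert, genuine card theft] ≈ 0.201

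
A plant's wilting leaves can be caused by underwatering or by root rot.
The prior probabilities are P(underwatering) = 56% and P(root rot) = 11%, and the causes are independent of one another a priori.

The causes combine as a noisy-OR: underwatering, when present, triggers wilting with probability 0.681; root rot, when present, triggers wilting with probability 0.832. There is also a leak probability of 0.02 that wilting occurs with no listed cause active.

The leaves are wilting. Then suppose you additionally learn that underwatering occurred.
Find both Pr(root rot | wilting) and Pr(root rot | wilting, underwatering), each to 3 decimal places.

Pr(root rot | wilting) ≈ 0.220; Pr(root rot | wilting, underwatering) ≈ 0.146

Under noisy-OR, P(wilting | causes) = 1 − (1−0.02)·∏(1−qᵢ) over the active causes.
P(wilting) = 0.02×0.44×0.89 + 0.83536×0.44×0.11 + 0.68738×0.56×0.89 + 0.94748×0.56×0.11 = 0.007832 + 0.040431 + 0.342590 + 0.058365 = 0.449218
Restricting to configurations with root rot present: 0.040431 + 0.058365 = 0.098796.
So P(root rot | wilting) = 0.098796/0.449218 ≈ 0.220.

Now also conditioning on underwatering=true:
Numerator (weight on configurations with root rot): 0.94748*0.11 = 0.104223
Normalizer over all consistent configurations: 0.68738*0.89 + 0.94748*0.11 = 0.715991
P(root rot | wilting, underwatering) = 0.104223/0.715991 ≈ 0.146
This is intercausal reasoning (explaining away): once underwatering accounts for the wilting, root rot becomes less likely.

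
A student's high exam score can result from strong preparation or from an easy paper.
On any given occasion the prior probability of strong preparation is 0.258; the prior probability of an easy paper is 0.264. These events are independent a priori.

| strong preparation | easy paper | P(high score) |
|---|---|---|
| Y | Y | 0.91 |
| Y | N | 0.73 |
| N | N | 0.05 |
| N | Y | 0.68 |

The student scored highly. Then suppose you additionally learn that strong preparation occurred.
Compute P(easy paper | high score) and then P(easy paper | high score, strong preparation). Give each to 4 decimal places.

By total probability over the 4 (strong preparation, easy paper) configurations:
  P(high score) = 0.05*0.742*0.736 + 0.68*0.742*0.264 + 0.73*0.258*0.736 + 0.91*0.258*0.264
        = 0.027306 + 0.133204 + 0.138618 + 0.061982 = 0.361110
Keeping only the easy paper-present terms gives 0.195186, so
  P(easy paper | high score) = 0.195186 / 0.361110 ≈ 0.5405

With the extra evidence:
Weight on easy paper=true, given the evidence: 0.91*0.264 = 0.240240
The normalizing constant is 0.73*0.736 + 0.91*0.264 = 0.777520
Posterior = 0.240240 / 0.777520 ≈ 0.3090
The drop from 0.5405 to 0.3090 is the explaining-away (discounting) effect.

P(easy paper | high score) ≈ 0.5405; P(easy paper | high score, strong preparation) ≈ 0.3090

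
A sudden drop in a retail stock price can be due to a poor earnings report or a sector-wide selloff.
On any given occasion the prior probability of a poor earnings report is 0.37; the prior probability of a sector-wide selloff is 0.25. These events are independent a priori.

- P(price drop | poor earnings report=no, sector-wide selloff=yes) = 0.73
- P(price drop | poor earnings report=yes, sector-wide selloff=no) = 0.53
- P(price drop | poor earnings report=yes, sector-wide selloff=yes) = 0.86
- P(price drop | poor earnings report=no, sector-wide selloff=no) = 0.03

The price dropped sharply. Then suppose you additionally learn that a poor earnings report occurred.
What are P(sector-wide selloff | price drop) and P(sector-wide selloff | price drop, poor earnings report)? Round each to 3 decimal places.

P(sector-wide selloff | price drop) ≈ 0.547; P(sector-wide selloff | price drop, poor earnings report) ≈ 0.351

Weight on sector-wide selloff=true, given the evidence: 0.114975 + 0.079550 = 0.194525
The normalizing constant is 0.03*0.63*0.75 + 0.73*0.63*0.25 + 0.53*0.37*0.75 + 0.86*0.37*0.25 = 0.355775
Posterior = 0.194525 / 0.355775 ≈ 0.547

Now also conditioning on poor earnings report=true:
For the numerator, keep only sector-wide selloff=true terms: 0.86*0.25 = 0.215000
Denominator P(price drop | poor earnings report): 0.53*0.75 + 0.86*0.25 = 0.612500
P(sector-wide selloff | price drop, poor earnings report) = 0.215000/0.612500 ≈ 0.351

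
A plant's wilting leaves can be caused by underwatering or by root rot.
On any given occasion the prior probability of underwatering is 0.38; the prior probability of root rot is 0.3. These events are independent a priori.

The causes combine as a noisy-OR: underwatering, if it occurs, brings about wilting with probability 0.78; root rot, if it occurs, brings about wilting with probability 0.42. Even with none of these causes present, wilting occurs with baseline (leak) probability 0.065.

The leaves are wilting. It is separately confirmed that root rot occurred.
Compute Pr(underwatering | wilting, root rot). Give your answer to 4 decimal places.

Pr(underwatering | wilting, root rot) ≈ 0.5411

Under noisy-OR, P(wilting | causes) = 1 − (1−0.065)·∏(1−qᵢ) over the active causes.
P(wilting | root rot) = 0.4577*0.62 + 0.880694*0.38 = 0.283774 + 0.334664 = 0.618438
Of this, 0.334664 comes from 0.880694*0.38 (the underwatering=true cases).
P(underwatering | wilting, root rot) = 0.334664 / 0.618438 ≈ 0.5411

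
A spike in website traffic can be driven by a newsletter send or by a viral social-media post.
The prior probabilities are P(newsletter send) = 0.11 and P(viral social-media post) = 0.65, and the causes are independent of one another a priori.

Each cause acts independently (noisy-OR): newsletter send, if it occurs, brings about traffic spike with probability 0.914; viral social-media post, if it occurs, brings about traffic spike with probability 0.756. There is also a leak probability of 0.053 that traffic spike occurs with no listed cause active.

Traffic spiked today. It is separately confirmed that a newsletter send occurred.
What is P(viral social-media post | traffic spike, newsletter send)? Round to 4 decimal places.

P(viral social-media post | traffic spike, newsletter send) ≈ 0.6646

Under noisy-OR, P(traffic spike | causes) = 1 − (1−0.053)·∏(1−qᵢ) over the active causes.
P(traffic spike | newsletter send) = 0.918558×0.35 + 0.980128×0.65 = 0.321495 + 0.637083 = 0.958578
Of this, 0.637083 comes from 0.980128×0.65 (the viral social-media post=true cases).
P(viral social-media post | traffic spike, newsletter send) = 0.637083 / 0.958578 ≈ 0.6646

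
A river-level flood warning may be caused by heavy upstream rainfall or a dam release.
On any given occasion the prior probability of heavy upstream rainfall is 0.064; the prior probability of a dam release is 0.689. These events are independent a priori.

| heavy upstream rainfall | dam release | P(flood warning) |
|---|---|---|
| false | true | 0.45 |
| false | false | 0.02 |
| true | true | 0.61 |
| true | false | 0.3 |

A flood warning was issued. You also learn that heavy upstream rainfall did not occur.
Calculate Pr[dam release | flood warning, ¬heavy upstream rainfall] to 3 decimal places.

Enumerate both values of dam release and weight by the priors:
  P(flood warning | ¬heavy upstream rainfall) = 0.02·0.311 + 0.45·0.689
        = 0.006220 + 0.310050 = 0.316270
Configurations with dam release contribute 0.310050, so
  P(dam release | flood warning, ¬heavy upstream rainfall) = 0.310050 / 0.316270 ≈ 0.980

Pr[dam release | flood warning, ¬heavy upstream rainfall] ≈ 0.980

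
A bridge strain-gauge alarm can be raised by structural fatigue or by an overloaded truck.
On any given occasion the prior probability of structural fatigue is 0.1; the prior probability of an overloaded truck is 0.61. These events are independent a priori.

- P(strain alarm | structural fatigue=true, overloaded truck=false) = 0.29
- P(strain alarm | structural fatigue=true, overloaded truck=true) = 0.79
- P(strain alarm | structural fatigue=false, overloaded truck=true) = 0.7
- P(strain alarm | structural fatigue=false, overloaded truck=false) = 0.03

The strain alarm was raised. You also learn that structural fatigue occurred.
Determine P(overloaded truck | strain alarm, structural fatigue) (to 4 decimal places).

Numerator (weight on configurations with overloaded truck): 0.79×0.61 = 0.481900
Denominator P(strain alarm | structural fatigue): 0.29×0.39 + 0.79×0.61 = 0.595000
Posterior = 0.481900 / 0.595000 ≈ 0.8099

P(overloaded truck | strain alarm, structural fatigue) ≈ 0.8099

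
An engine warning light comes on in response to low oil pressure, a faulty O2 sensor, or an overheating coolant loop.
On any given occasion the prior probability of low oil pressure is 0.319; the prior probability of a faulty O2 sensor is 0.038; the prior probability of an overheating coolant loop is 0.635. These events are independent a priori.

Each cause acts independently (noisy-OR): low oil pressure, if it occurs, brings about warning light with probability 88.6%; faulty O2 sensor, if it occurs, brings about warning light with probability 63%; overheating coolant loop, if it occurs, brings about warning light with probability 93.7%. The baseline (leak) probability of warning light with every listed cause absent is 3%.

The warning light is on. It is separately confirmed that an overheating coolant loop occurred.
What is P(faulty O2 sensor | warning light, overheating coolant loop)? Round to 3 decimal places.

P(faulty O2 sensor | warning light, overheating coolant loop) ≈ 0.039

Under noisy-OR, P(warning light | causes) = 1 − (1−0.03)·∏(1−qᵢ) over the active causes.
By total probability over the 4 (low oil pressure, faulty O2 sensor) configurations:
  P(warning light | overheating coolant loop) = 0.93889*0.681*0.962 + 0.977389*0.681*0.038 + 0.993033*0.319*0.962 + 0.997422*0.319*0.038
        = 0.615087 + 0.025293 + 0.304740 + 0.012091 = 0.957211
The terms with faulty O2 sensor present sum to 0.037384, so
  P(faulty O2 sensor | warning light, overheating coolant loop) = 0.037384 / 0.957211 ≈ 0.039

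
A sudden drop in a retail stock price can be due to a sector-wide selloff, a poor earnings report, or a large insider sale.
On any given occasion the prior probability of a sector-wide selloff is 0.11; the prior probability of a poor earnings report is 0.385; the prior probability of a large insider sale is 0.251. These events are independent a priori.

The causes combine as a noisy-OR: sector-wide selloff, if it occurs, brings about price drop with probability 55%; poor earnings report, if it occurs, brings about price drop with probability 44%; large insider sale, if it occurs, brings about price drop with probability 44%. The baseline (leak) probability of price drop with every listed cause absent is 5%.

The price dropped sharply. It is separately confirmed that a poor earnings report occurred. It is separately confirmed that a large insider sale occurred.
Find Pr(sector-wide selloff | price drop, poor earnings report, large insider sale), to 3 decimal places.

Pr(sector-wide selloff | price drop, poor earnings report, large insider sale) ≈ 0.132

Under noisy-OR, P(price drop | causes) = 1 − (1−0.05)·∏(1−qᵢ) over the active causes.
Numerator (weight on configurations with sector-wide selloff): 0.865936·0.11 = 0.095253
Normalizer over all consistent configurations: 0.70208·0.89 + 0.865936·0.11 = 0.720104
P(sector-wide selloff | price drop, poor earnings report, large insider sale) = 0.095253/0.720104 ≈ 0.132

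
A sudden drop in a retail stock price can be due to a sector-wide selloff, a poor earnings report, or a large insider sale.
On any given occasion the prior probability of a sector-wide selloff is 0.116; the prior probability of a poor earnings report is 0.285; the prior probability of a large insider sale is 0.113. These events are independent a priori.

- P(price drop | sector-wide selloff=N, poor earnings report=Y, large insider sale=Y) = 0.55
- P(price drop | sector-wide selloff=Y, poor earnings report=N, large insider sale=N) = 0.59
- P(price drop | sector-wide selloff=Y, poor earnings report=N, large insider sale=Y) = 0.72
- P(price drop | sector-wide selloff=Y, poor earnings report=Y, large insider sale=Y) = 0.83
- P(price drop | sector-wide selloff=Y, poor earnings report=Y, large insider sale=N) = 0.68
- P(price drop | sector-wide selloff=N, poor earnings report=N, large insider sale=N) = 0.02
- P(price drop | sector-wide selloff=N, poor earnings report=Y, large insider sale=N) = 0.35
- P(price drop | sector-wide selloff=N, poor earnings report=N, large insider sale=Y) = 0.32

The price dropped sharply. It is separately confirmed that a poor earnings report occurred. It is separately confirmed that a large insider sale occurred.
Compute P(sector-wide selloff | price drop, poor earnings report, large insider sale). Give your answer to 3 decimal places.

P(sector-wide selloff | price drop, poor earnings report, large insider sale) ≈ 0.165

P(price drop | poor earnings report, large insider sale) = 0.55·0.884 + 0.83·0.116 = 0.486200 + 0.096280 = 0.582480
The sector-wide selloff-present share is 0.83·0.116 = 0.096280.
So P(sector-wide selloff | price drop, poor earnings report, large insider sale) = 0.096280/0.582480 ≈ 0.165.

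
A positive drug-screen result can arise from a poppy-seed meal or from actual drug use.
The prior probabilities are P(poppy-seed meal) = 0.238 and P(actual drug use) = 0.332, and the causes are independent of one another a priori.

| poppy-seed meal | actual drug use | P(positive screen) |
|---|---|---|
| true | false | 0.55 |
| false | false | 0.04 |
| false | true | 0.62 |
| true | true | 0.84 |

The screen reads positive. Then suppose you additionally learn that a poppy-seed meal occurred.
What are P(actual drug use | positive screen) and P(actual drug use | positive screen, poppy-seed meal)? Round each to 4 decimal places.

Sum P(positive screen|·) weighted by the priors over the 4 (poppy-seed meal, actual drug use) configurations:
  P(positive screen) = 0.04*0.762*0.668 + 0.62*0.762*0.332 + 0.55*0.238*0.668 + 0.84*0.238*0.332
        = 0.020361 + 0.156850 + 0.087441 + 0.066373 = 0.331025
The terms with actual drug use present sum to 0.223223, so
  P(actual drug use | positive screen) = 0.223223 / 0.331025 ≈ 0.6743

Now also conditioning on poppy-seed meal=true:
For the numerator, keep only actual drug use=true terms: 0.84×0.332 = 0.278880
The normalizing constant is 0.55×0.668 + 0.84×0.332 = 0.646280
P(actual drug use | positive screen, poppy-seed meal) = 0.278880/0.646280 ≈ 0.4315
Conditioning on poppy-seed meal lowers the posterior on actual drug use: the classic explaining-away effect in a common-effect structure.

P(actual drug use | positive screen) ≈ 0.6743; P(actual drug use | positive screen, poppy-seed meal) ≈ 0.4315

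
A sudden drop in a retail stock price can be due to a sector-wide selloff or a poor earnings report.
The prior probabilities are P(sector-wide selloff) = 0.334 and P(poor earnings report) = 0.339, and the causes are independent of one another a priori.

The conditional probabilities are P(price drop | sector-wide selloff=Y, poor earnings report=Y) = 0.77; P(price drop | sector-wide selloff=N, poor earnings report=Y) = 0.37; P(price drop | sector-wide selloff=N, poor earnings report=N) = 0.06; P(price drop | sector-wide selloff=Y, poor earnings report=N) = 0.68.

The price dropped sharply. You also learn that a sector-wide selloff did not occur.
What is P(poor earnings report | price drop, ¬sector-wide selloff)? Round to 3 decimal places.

Weight on poor earnings report=true, given the evidence: 0.37×0.339 = 0.125430
The normalizing constant is 0.06×0.661 + 0.37×0.339 = 0.165090
Posterior = 0.125430 / 0.165090 ≈ 0.760

P(poor earnings report | price drop, ¬sector-wide selloff) ≈ 0.760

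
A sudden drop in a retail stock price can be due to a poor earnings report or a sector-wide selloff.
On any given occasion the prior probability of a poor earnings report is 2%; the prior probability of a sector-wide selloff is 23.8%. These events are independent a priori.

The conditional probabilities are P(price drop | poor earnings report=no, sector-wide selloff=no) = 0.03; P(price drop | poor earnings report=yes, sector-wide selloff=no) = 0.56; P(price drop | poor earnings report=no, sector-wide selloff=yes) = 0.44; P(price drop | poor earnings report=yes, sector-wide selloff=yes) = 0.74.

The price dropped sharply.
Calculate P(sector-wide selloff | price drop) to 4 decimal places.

P(sector-wide selloff | price drop) ≈ 0.7743

P(price drop) = 0.03×0.98×0.762 + 0.44×0.98×0.238 + 0.56×0.02×0.762 + 0.74×0.02×0.238 = 0.022403 + 0.102626 + 0.008534 + 0.003522 = 0.137085
Restricting to configurations with sector-wide selloff present: 0.102626 + 0.003522 = 0.106148.
P(sector-wide selloff | price drop) = 0.106148 / 0.137085 ≈ 0.7743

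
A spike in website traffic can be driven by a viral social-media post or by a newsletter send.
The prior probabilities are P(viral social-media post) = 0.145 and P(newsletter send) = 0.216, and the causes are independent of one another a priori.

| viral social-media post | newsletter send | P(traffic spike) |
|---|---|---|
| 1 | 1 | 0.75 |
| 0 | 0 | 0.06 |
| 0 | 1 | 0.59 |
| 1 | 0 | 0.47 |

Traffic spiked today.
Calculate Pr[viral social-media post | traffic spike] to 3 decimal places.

Weight on viral social-media post=true, given the evidence: 0.053430 + 0.023490 = 0.076920
Normalizer over all consistent configurations: 0.06*0.855*0.784 + 0.59*0.855*0.216 + 0.47*0.145*0.784 + 0.75*0.145*0.216 = 0.226100
Posterior = 0.076920 / 0.226100 ≈ 0.340

Pr[viral social-media post | traffic spike] ≈ 0.340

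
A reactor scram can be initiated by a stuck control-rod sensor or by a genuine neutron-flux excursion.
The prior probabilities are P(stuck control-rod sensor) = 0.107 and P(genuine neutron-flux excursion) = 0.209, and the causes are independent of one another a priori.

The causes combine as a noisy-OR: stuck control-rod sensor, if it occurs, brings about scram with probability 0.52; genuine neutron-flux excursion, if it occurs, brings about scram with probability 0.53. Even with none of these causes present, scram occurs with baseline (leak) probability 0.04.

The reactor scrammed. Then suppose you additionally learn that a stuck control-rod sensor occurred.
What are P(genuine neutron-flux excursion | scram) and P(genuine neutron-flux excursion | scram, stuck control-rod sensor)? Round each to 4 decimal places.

Under noisy-OR, P(scram | causes) = 1 − (1−0.04)·∏(1−qᵢ) over the active causes.
By total probability over the 4 (stuck control-rod sensor, genuine neutron-flux excursion) configurations:
  P(scram) = 0.04*0.893*0.791 + 0.5488*0.893*0.209 + 0.5392*0.107*0.791 + 0.783424*0.107*0.209
        = 0.028255 + 0.102426 + 0.045636 + 0.017520 = 0.193837
Keeping only the genuine neutron-flux excursion-present terms gives 0.119946, so
  P(genuine neutron-flux excursion | scram) = 0.119946 / 0.193837 ≈ 0.6188

Now condition on the additional information:
Numerator (weight on configurations with genuine neutron-flux excursion): 0.783424·0.209 = 0.163736
The normalizing constant is 0.5392·0.791 + 0.783424·0.209 = 0.590243
Posterior = 0.163736 / 0.590243 ≈ 0.2774
Conditioning on stuck control-rod sensor lowers the posterior on genuine neutron-flux excursion: the classic explaining-away effect in a common-effect structure.

P(genuine neutron-flux excursion | scram) ≈ 0.6188; P(genuine neutron-flux excursion | scram, stuck control-rod sensor) ≈ 0.2774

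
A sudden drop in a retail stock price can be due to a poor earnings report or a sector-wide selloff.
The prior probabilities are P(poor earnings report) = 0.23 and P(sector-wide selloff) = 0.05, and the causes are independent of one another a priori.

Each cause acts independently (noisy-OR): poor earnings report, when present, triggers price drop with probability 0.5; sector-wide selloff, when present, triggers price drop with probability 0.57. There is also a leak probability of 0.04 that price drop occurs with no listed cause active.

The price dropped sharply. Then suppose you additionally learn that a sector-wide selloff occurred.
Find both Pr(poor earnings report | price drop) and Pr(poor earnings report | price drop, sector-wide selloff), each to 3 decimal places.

Under noisy-OR, P(price drop | causes) = 1 − (1−0.04)·∏(1−qᵢ) over the active causes.
Weight on poor earnings report=true, given the evidence: 0.113620 + 0.009126 = 0.122746
Normalizer over all consistent configurations: 0.04·0.77·0.95 + 0.5872·0.77·0.05 + 0.52·0.23·0.95 + 0.7936·0.23·0.05 = 0.174613
Posterior = 0.122746 / 0.174613 ≈ 0.703

Now condition on the additional information:
P(price drop | sector-wide selloff) = 0.5872×0.77 + 0.7936×0.23 = 0.452144 + 0.182528 = 0.634672
The poor earnings report-present share is 0.7936×0.23 = 0.182528.
P(poor earnings report | price drop, sector-wide selloff) = 0.182528 / 0.634672 ≈ 0.288

Pr(poor earnings report | price drop) ≈ 0.703; Pr(poor earnings report | price drop, sector-wide selloff) ≈ 0.288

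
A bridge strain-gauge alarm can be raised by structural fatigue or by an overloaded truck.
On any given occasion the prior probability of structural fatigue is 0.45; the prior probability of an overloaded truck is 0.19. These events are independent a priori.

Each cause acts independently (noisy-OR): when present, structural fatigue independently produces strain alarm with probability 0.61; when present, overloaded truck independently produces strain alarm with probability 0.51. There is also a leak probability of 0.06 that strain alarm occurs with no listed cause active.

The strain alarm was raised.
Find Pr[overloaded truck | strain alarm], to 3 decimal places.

Pr[overloaded truck | strain alarm] ≈ 0.329

Under noisy-OR, P(strain alarm | causes) = 1 − (1−0.06)·∏(1−qᵢ) over the active causes.
P(strain alarm) = 0.06*0.55*0.81 + 0.5394*0.55*0.19 + 0.6334*0.45*0.81 + 0.820366*0.45*0.19 = 0.026730 + 0.056367 + 0.230874 + 0.070141 = 0.384112
Restricting to configurations with overloaded truck present: 0.056367 + 0.070141 = 0.126508.
Hence the posterior is 0.126508/0.384112 ≈ 0.329.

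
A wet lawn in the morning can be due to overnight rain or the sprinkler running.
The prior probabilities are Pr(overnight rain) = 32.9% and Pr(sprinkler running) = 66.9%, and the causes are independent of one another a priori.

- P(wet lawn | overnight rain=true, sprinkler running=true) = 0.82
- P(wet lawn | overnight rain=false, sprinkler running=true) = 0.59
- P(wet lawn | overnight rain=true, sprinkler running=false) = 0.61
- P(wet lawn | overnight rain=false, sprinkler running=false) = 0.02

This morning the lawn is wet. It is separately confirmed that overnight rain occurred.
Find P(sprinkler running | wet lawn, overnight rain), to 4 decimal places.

P(sprinkler running | wet lawn, overnight rain) ≈ 0.7310

Numerator (weight on configurations with sprinkler running): 0.82*0.669 = 0.548580
Denominator P(wet lawn | overnight rain): 0.61*0.331 + 0.82*0.669 = 0.750490
P(sprinkler running | wet lawn, overnight rain) = 0.548580/0.750490 ≈ 0.7310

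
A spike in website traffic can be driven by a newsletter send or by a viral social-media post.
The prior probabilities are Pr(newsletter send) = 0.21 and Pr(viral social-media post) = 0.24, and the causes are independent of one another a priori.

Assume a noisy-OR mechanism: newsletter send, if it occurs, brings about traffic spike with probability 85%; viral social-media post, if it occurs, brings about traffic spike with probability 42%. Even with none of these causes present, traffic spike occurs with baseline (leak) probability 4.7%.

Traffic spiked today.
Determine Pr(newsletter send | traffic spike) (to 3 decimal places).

Pr(newsletter send | traffic spike) ≈ 0.618

Under noisy-OR, P(traffic spike | causes) = 1 − (1−0.047)·∏(1−qᵢ) over the active causes.
For the numerator, keep only newsletter send=true terms: 0.136785 + 0.046221 = 0.183006
The normalizing constant is 0.047*0.79*0.76 + 0.44726*0.79*0.24 + 0.85705*0.21*0.76 + 0.917089*0.21*0.24 = 0.296025
P(newsletter send | traffic spike) = 0.183006/0.296025 ≈ 0.618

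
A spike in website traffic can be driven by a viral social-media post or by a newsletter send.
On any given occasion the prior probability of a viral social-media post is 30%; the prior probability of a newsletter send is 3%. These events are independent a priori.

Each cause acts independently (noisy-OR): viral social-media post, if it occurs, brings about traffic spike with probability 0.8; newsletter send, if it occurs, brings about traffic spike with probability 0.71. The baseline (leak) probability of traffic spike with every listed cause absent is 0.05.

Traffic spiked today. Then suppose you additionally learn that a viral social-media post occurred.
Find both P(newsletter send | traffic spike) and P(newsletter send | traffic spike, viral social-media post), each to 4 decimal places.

Under noisy-OR, P(traffic spike | causes) = 1 − (1−0.05)·∏(1−qᵢ) over the active causes.
Enumerate the 4 (viral social-media post, newsletter send) configurations and weight by the priors:
  P(traffic spike) = 0.05×0.7×0.97 + 0.7245×0.7×0.03 + 0.81×0.3×0.97 + 0.9449×0.3×0.03
        = 0.033950 + 0.015214 + 0.235710 + 0.008504 = 0.293378
The terms with newsletter send present sum to 0.023718, so
  P(newsletter send | traffic spike) = 0.023718 / 0.293378 ≈ 0.0808

Now also conditioning on viral social-media post=true:
Enumerate both values of newsletter send and weight by the priors:
  P(traffic spike | viral social-media post) = 0.81·0.97 + 0.9449·0.03
        = 0.785700 + 0.028347 = 0.814047
Configurations with newsletter send contribute 0.028347, so
  P(newsletter send | traffic spike, viral social-media post) = 0.028347 / 0.814047 ≈ 0.0348
This is intercausal reasoning (explaining away): once viral social-media post accounts for the traffic spike, newsletter send becomes less likely.

P(newsletter send | traffic spike) ≈ 0.0808; P(newsletter send | traffic spike, viral social-media post) ≈ 0.0348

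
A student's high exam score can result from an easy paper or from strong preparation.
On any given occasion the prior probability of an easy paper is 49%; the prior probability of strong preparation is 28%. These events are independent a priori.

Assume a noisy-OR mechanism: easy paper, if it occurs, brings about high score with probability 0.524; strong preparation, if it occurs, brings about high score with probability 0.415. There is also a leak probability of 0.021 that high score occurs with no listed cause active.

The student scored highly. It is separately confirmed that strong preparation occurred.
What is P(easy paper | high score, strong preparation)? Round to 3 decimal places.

Under noisy-OR, P(high score | causes) = 1 − (1−0.021)·∏(1−qᵢ) over the active causes.
P(high score | strong preparation) = 0.427285×0.51 + 0.727388×0.49 = 0.217915 + 0.356420 = 0.574335
The easy paper-present share is 0.727388×0.49 = 0.356420.
So P(easy paper | high score, strong preparation) = 0.356420/0.574335 ≈ 0.621.

P(easy paper | high score, strong preparation) ≈ 0.621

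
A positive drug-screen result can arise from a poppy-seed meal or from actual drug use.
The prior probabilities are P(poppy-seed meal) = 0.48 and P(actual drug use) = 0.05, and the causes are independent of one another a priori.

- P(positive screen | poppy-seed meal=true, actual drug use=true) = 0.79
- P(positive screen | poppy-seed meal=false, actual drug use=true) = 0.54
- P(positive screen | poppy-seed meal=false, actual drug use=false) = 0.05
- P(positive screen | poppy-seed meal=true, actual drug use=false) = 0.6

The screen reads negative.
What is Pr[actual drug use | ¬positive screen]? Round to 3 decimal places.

By total probability over the 4 (poppy-seed meal, actual drug use) configurations:
  P(¬positive screen) = 0.95·0.52·0.95 + 0.46·0.52·0.05 + 0.4·0.48·0.95 + 0.21·0.48·0.05
        = 0.469300 + 0.011960 + 0.182400 + 0.005040 = 0.668700
Configurations with actual drug use contribute 0.017000, so
  P(actual drug use | ¬positive screen) = 0.017000 / 0.668700 ≈ 0.025

Pr[actual drug use | ¬positive screen] ≈ 0.025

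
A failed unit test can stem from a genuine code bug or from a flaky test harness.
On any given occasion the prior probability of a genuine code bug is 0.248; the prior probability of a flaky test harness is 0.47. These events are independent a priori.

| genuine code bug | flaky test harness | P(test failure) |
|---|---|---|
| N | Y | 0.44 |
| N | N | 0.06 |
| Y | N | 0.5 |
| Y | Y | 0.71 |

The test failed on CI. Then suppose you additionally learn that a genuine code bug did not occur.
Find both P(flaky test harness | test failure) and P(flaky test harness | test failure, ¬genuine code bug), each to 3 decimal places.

By total probability over the 4 (genuine code bug, flaky test harness) configurations:
  P(test failure) = 0.06*0.752*0.53 + 0.44*0.752*0.47 + 0.5*0.248*0.53 + 0.71*0.248*0.47
        = 0.023914 + 0.155514 + 0.065720 + 0.082758 = 0.327906
Keeping only the flaky test harness-present terms gives 0.238272, so
  P(flaky test harness | test failure) = 0.238272 / 0.327906 ≈ 0.727

With the extra evidence:
Enumerate both values of flaky test harness and weight by the priors:
  P(test failure | ¬genuine code bug) = 0.06·0.53 + 0.44·0.47
        = 0.031800 + 0.206800 = 0.238600
The terms with flaky test harness present sum to 0.206800, so
  P(flaky test harness | test failure, ¬genuine code bug) = 0.206800 / 0.238600 ≈ 0.867
Ruling out genuine code bug raises the posterior on flaky test harness — the flip side of explaining away.

P(flaky test harness | test failure) ≈ 0.727; P(flaky test harness | test failure, ¬genuine code bug) ≈ 0.867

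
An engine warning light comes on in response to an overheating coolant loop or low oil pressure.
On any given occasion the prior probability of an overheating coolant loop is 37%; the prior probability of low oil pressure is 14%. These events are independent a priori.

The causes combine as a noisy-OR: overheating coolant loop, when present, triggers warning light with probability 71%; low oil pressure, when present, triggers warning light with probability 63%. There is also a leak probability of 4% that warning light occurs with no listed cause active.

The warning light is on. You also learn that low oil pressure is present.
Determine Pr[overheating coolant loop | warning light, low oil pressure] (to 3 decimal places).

Under noisy-OR, P(warning light | causes) = 1 − (1−0.04)·∏(1−qᵢ) over the active causes.
Numerator (weight on configurations with overheating coolant loop): 0.896992×0.37 = 0.331887
Denominator P(warning light | low oil pressure): 0.6448×0.63 + 0.896992×0.37 = 0.738111
P(overheating coolant loop | warning light, low oil pressure) = 0.331887/0.738111 ≈ 0.450

Pr[overheating coolant loop | warning light, low oil pressure] ≈ 0.450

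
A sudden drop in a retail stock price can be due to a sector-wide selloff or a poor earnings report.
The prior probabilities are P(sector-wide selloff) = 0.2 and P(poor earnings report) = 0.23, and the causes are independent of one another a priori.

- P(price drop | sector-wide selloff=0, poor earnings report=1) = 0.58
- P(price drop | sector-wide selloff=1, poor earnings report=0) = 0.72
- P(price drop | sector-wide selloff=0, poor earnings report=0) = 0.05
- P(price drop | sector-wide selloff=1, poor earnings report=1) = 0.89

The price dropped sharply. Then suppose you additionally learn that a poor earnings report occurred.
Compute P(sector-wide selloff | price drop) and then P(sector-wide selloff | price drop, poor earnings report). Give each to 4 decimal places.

P(sector-wide selloff | price drop) ≈ 0.5247; P(sector-wide selloff | price drop, poor earnings report) ≈ 0.2773

P(price drop) = 0.05×0.8×0.77 + 0.58×0.8×0.23 + 0.72×0.2×0.77 + 0.89×0.2×0.23 = 0.030800 + 0.106720 + 0.110880 + 0.040940 = 0.289340
The sector-wide selloff-present share is 0.110880 + 0.040940 = 0.151820.
P(sector-wide selloff | price drop) = 0.151820 / 0.289340 ≈ 0.5247

With the extra evidence:
By total probability over both values of sector-wide selloff:
  P(price drop | poor earnings report) = 0.58×0.8 + 0.89×0.2
        = 0.464000 + 0.178000 = 0.642000
Configurations with sector-wide selloff contribute 0.178000, so
  P(sector-wide selloff | price drop, poor earnings report) = 0.178000 / 0.642000 ≈ 0.2773
The drop from 0.5247 to 0.2773 is the explaining-away (discounting) effect.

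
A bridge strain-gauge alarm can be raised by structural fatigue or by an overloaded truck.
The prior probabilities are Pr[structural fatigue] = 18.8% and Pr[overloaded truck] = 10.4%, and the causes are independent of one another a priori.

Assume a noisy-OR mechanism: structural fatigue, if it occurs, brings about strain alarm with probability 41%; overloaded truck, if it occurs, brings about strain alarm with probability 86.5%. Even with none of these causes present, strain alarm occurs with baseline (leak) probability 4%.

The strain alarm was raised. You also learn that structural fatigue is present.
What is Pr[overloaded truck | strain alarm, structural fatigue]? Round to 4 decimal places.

Under noisy-OR, P(strain alarm | causes) = 1 − (1−0.04)·∏(1−qᵢ) over the active causes.
Numerator (weight on configurations with overloaded truck): 0.923536*0.104 = 0.096048
Normalizer over all consistent configurations: 0.4336*0.896 + 0.923536*0.104 = 0.484554
P(overloaded truck | strain alarm, structural fatigue) = 0.096048/0.484554 ≈ 0.1982

Pr[overloaded truck | strain alarm, structural fatigue] ≈ 0.1982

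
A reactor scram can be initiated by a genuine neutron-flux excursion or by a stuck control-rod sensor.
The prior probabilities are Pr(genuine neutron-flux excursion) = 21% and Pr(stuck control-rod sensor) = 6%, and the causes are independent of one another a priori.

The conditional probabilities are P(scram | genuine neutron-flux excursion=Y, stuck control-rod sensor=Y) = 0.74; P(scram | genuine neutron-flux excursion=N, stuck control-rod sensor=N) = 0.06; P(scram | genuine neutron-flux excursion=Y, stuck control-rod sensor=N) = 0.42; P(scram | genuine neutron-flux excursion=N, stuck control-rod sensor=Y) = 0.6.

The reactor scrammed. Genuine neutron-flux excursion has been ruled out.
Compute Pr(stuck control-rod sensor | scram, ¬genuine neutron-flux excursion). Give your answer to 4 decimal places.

For the numerator, keep only stuck control-rod sensor=true terms: 0.6×0.06 = 0.036000
The normalizing constant is 0.06×0.94 + 0.6×0.06 = 0.092400
P(stuck control-rod sensor | scram, ¬genuine neutron-flux excursion) = 0.036000/0.092400 ≈ 0.3896

Pr(stuck control-rod sensor | scram, ¬genuine neutron-flux excursion) ≈ 0.3896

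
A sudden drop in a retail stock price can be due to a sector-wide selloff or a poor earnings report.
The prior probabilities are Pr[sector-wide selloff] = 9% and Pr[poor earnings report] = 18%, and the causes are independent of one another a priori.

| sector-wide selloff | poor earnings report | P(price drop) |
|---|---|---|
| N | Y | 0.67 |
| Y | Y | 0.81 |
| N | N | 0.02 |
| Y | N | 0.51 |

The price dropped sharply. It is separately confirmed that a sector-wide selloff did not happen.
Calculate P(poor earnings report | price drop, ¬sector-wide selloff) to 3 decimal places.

Sum P(price drop|·) weighted by the priors over both values of poor earnings report:
  P(price drop | ¬sector-wide selloff) = 0.02×0.82 + 0.67×0.18
        = 0.016400 + 0.120600 = 0.137000
The terms with poor earnings report present sum to 0.120600, so
  P(poor earnings report | price drop, ¬sector-wide selloff) = 0.120600 / 0.137000 ≈ 0.880

P(poor earnings report | price drop, ¬sector-wide selloff) ≈ 0.880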